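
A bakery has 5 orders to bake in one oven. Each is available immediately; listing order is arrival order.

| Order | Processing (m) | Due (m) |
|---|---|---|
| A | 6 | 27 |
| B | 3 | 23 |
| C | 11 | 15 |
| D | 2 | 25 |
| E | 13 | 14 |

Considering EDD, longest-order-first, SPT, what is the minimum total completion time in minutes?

75

EDD (increasing due date): E C B D A.
E: 0→13
C: 13→24
B: 24→27
D: 27→29
A: 29→35
Sum = 13+24+27+29+35 = 128.
LPT (decreasing processing time): E C A B D.
E: 0→13
C: 13→24
A: 24→30
B: 30→33
D: 33→35
Sum = 13+24+30+33+35 = 135.
SPT (increasing processing time): D B A C E.
D: 0→2
B: 2→5
A: 5→11
C: 11→22
E: 22→35
Sum = 2+5+11+22+35 = 75.
EDD 128, LPT 135, SPT 75 → minimum 75.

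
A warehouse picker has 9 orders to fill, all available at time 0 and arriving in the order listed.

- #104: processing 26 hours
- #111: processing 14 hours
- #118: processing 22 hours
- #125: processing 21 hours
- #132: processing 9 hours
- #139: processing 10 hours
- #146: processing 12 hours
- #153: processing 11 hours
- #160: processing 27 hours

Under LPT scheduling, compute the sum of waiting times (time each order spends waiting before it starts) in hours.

LPT (decreasing processing time): #160 #104 #118 #125 #111 #146 #153 #139 #132.
#160: waits 0, runs 0→27
#104: waits 27, runs 27→53
#118: waits 53, runs 53→75
#125: waits 75, runs 75→96
#111: waits 96, runs 96→110
#146: waits 110, runs 110→122
#153: waits 122, runs 122→133
#139: waits 133, runs 133→143
#132: waits 143, runs 143→152
Sum = 0+27+53+75+96+110+122+133+143 = 759.

759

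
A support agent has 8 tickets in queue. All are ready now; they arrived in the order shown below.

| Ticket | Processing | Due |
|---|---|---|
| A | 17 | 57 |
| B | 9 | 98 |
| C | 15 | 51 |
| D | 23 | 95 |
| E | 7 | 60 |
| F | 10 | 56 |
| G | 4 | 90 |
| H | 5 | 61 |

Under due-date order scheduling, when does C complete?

EDD (increasing due date): C F A E H G D B.
C: 0→15

15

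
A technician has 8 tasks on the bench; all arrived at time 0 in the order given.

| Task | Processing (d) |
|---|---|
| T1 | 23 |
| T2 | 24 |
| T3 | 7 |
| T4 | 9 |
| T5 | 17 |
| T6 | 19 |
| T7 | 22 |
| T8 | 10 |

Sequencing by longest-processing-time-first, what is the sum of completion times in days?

LPT (decreasing processing time): T2 T1 T7 T6 T5 T8 T4 T3.
T2: 0→24
T1: 24→47
T7: 47→69
T6: 69→88
T5: 88→105
T8: 105→115
T4: 115→124
T3: 124→131
Sum = 24+47+69+88+105+115+124+131 = 703.

703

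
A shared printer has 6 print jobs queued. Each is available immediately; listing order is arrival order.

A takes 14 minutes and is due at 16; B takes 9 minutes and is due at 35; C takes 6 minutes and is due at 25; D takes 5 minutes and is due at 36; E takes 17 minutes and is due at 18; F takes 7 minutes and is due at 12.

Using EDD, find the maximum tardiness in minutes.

22

EDD (increasing due date): F A E C B D.
F: 0→7, due 12, tardiness 0
A: 7→21, due 16, tardiness 5
E: 21→38, due 18, tardiness 20
C: 38→44, due 25, tardiness 19
B: 44→53, due 35, tardiness 18
D: 53→58, due 36, tardiness 22
Maximum = 22.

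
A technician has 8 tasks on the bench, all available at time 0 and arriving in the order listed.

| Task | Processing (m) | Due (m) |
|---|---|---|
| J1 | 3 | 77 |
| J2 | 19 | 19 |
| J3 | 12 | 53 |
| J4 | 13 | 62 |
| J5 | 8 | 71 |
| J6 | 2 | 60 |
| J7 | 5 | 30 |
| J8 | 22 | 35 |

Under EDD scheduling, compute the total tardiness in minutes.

EDD (increasing due date): J2 J7 J8 J3 J6 J4 J5 J1.
J2: 0→19, due 19, tardiness 0
J7: 19→24, due 30, tardiness 0
J8: 24→46, due 35, tardiness 11
J3: 46→58, due 53, tardiness 5
J6: 58→60, due 60, tardiness 0
J4: 60→73, due 62, tardiness 11
J5: 73→81, due 71, tardiness 10
J1: 81→84, due 77, tardiness 7
Sum = 0+0+11+5+0+11+10+7 = 44.

44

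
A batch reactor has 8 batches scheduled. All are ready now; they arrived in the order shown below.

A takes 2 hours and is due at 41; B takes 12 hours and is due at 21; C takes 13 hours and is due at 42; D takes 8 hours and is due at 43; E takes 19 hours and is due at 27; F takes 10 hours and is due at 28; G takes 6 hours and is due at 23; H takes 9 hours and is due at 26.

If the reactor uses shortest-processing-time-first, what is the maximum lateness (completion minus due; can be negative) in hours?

52

SPT (increasing processing time): A G D H F B C E.
A: 0→2, due 41, lateness -39
G: 2→8, due 23, lateness -15
D: 8→16, due 43, lateness -27
H: 16→25, due 26, lateness -1
F: 25→35, due 28, lateness 7
B: 35→47, due 21, lateness 26
C: 47→60, due 42, lateness 18
E: 60→79, due 27, lateness 52
Maximum = 52.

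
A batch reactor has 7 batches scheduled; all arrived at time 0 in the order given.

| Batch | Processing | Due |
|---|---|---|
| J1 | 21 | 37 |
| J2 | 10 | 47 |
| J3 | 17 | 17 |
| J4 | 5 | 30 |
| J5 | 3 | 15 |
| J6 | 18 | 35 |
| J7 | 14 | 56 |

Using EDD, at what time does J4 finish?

25

EDD (increasing due date): J5 J3 J4 J6 J1 J2 J7.
J5: 0→3
J3: 3→20
J4: 20→25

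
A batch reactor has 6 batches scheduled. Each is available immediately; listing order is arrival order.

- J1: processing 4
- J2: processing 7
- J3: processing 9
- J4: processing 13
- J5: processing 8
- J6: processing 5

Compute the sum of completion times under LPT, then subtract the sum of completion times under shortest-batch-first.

58

LPT (decreasing processing time): J4 J3 J5 J2 J6 J1.
J4: 0→13
J3: 13→22
J5: 22→30
J2: 30→37
J6: 37→42
J1: 42→46
Sum = 13+22+30+37+42+46 = 190.
SPT (increasing processing time): J1 J6 J2 J5 J3 J4.
J1: 0→4
J6: 4→9
J2: 9→16
J5: 16→24
J3: 24→33
J4: 33→46
Sum = 4+9+16+24+33+46 = 132.
Difference = 190 − 132 = 58.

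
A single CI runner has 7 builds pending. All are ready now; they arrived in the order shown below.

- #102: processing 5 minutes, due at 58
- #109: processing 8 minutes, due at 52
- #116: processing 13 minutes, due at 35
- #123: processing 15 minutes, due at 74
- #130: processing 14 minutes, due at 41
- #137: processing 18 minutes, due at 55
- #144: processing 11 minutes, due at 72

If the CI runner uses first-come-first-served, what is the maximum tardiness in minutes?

18

FIFO (arrival order): #102 #109 #116 #123 #130 #137 #144.
#102: 0→5, due 58, tardiness 0
#109: 5→13, due 52, tardiness 0
#116: 13→26, due 35, tardiness 0
#123: 26→41, due 74, tardiness 0
#130: 41→55, due 41, tardiness 14
#137: 55→73, due 55, tardiness 18
#144: 73→84, due 72, tardiness 12
Maximum = 18.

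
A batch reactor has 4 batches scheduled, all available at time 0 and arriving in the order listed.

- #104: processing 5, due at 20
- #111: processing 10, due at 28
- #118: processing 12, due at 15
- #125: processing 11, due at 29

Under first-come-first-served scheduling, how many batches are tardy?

2

FIFO (arrival order): #104 #111 #118 #125.
#104: 0→5, due 20, tardiness 0
#111: 5→15, due 28, tardiness 0
#118: 15→27, due 15, tardiness 12
#125: 27→38, due 29, tardiness 9
Late batches: 2.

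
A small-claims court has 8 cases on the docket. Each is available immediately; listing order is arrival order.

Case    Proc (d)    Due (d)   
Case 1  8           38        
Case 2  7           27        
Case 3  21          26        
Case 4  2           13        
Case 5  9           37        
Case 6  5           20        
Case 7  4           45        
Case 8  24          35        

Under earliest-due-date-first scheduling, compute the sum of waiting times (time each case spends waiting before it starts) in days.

275

EDD (increasing due date): Case 4 Case 6 Case 3 Case 2 Case 8 Case 5 Case 1 Case 7.
Case 4: waits 0, runs 0→2
Case 6: waits 2, runs 2→7
Case 3: waits 7, runs 7→28
Case 2: waits 28, runs 28→35
Case 8: waits 35, runs 35→59
Case 5: waits 59, runs 59→68
Case 1: waits 68, runs 68→76
Case 7: waits 76, runs 76→80
Sum = 0+2+7+28+35+59+68+76 = 275.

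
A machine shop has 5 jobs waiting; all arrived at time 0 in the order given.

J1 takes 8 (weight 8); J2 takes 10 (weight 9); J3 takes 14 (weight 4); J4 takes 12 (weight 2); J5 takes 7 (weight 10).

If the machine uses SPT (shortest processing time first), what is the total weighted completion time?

693

SPT (increasing processing time): J5 J1 J2 J4 J3.
J5: finishes 7, weight 10, w·C = 70
J1: finishes 15, weight 8, w·C = 120
J2: finishes 25, weight 9, w·C = 225
J4: finishes 37, weight 2, w·C = 74
J3: finishes 51, weight 4, w·C = 204
Sum = 70+120+225+74+204 = 693.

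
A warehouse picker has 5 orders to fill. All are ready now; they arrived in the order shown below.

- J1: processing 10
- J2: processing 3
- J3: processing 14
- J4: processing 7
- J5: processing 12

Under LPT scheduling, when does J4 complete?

LPT (decreasing processing time): J3 J5 J1 J4 J2.
J3: 0→14
J5: 14→26
J1: 26→36
J4: 36→43

43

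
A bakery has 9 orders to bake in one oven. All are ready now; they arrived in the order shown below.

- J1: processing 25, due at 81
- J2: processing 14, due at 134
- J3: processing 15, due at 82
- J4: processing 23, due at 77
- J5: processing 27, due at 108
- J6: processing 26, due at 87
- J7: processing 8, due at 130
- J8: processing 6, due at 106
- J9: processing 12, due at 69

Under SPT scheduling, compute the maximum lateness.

SPT (increasing processing time): J8 J7 J9 J2 J3 J4 J1 J6 J5.
J8: 0→6, due 106, lateness -100
J7: 6→14, due 130, lateness -116
J9: 14→26, due 69, lateness -43
J2: 26→40, due 134, lateness -94
J3: 40→55, due 82, lateness -27
J4: 55→78, due 77, lateness 1
J1: 78→103, due 81, lateness 22
J6: 103→129, due 87, lateness 42
J5: 129→156, due 108, lateness 48
Maximum = 48.

48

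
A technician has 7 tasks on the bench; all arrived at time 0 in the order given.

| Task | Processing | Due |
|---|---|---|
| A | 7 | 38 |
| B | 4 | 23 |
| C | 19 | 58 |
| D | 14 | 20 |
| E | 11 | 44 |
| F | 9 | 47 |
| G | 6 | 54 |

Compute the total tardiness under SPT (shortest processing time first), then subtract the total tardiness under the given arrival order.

SPT (increasing processing time): B G A F E D C.
B: 0→4, due 23, tardiness 0
G: 4→10, due 54, tardiness 0
A: 10→17, due 38, tardiness 0
F: 17→26, due 47, tardiness 0
E: 26→37, due 44, tardiness 0
D: 37→51, due 20, tardiness 31
C: 51→70, due 58, tardiness 12
Sum = 0+0+0+0+0+31+12 = 43.
FIFO (arrival order): A B C D E F G.
A: 0→7, due 38, tardiness 0
B: 7→11, due 23, tardiness 0
C: 11→30, due 58, tardiness 0
D: 30→44, due 20, tardiness 24
E: 44→55, due 44, tardiness 11
F: 55→64, due 47, tardiness 17
G: 64→70, due 54, tardiness 16
Sum = 0+0+0+24+11+17+16 = 68.
Difference = 43 − 68 = -25.

-25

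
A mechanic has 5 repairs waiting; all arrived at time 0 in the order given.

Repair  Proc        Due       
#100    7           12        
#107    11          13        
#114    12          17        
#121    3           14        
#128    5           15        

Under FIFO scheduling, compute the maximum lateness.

23

FIFO (arrival order): #100 #107 #114 #121 #128.
#100: 0→7, due 12, lateness -5
#107: 7→18, due 13, lateness 5
#114: 18→30, due 17, lateness 13
#121: 30→33, due 14, lateness 19
#128: 33→38, due 15, lateness 23
Maximum = 23.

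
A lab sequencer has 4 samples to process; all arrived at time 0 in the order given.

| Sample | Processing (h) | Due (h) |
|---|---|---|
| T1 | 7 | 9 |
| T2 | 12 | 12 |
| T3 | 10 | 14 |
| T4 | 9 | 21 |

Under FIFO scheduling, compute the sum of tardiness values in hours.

39

FIFO (arrival order): T1 T2 T3 T4.
T1: 0→7, due 9, tardiness 0
T2: 7→19, due 12, tardiness 7
T3: 19→29, due 14, tardiness 15
T4: 29→38, due 21, tardiness 17
Sum = 0+7+15+17 = 39.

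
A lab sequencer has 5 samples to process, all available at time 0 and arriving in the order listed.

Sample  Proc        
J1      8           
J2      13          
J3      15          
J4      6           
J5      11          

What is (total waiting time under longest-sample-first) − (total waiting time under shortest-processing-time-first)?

46

LPT (decreasing processing time): J3 J2 J5 J1 J4.
J3: waits 0, runs 0→15
J2: waits 15, runs 15→28
J5: waits 28, runs 28→39
J1: waits 39, runs 39→47
J4: waits 47, runs 47→53
Sum = 0+15+28+39+47 = 129.
SPT (increasing processing time): J4 J1 J5 J2 J3.
J4: waits 0, runs 0→6
J1: waits 6, runs 6→14
J5: waits 14, runs 14→25
J2: waits 25, runs 25→38
J3: waits 38, runs 38→53
Sum = 0+6+14+25+38 = 83.
Difference = 129 − 83 = 46.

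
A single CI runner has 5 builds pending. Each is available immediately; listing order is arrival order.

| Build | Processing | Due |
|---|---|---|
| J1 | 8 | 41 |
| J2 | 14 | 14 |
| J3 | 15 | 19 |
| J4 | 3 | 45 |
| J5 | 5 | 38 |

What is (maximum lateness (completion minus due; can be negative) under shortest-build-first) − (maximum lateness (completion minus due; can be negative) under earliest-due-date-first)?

16

SPT (increasing processing time): J4 J5 J1 J2 J3.
J4: 0→3, due 45, lateness -42
J5: 3→8, due 38, lateness -30
J1: 8→16, due 41, lateness -25
J2: 16→30, due 14, lateness 16
J3: 30→45, due 19, lateness 26
Maximum = 26.
EDD (increasing due date): J2 J3 J5 J1 J4.
J2: 0→14, due 14, lateness 0
J3: 14→29, due 19, lateness 10
J5: 29→34, due 38, lateness -4
J1: 34→42, due 41, lateness 1
J4: 42→45, due 45, lateness 0
Maximum = 10.
Difference = 26 − 10 = 16.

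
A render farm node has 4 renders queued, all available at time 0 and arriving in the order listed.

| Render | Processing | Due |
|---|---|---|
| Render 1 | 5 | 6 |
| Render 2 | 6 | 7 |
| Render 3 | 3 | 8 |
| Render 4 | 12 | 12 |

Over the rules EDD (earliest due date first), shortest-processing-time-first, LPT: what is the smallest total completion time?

51

EDD (increasing due date): Render 1 Render 2 Render 3 Render 4.
Render 1: 0→5
Render 2: 5→11
Render 3: 11→14
Render 4: 14→26
Sum = 5+11+14+26 = 56.
SPT (increasing processing time): Render 3 Render 1 Render 2 Render 4.
Render 3: 0→3
Render 1: 3→8
Render 2: 8→14
Render 4: 14→26
Sum = 3+8+14+26 = 51.
LPT (decreasing processing time): Render 4 Render 2 Render 1 Render 3.
Render 4: 0→12
Render 2: 12→18
Render 1: 18→23
Render 3: 23→26
Sum = 12+18+23+26 = 79.
EDD 56, SPT 51, LPT 79 → minimum 51.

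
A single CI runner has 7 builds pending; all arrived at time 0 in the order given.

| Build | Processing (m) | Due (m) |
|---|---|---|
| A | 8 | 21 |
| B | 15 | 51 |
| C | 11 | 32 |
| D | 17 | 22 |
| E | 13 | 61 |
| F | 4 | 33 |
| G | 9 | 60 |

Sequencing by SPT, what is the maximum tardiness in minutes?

55

SPT (increasing processing time): F A G C E B D.
F: 0→4, due 33, tardiness 0
A: 4→12, due 21, tardiness 0
G: 12→21, due 60, tardiness 0
C: 21→32, due 32, tardiness 0
E: 32→45, due 61, tardiness 0
B: 45→60, due 51, tardiness 9
D: 60→77, due 22, tardiness 55
Maximum = 55.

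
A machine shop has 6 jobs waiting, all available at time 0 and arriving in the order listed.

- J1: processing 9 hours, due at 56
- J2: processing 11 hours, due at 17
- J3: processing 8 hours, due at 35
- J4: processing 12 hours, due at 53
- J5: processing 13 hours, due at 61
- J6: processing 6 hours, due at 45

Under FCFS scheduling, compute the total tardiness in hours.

FIFO (arrival order): J1 J2 J3 J4 J5 J6.
J1: 0→9, due 56, tardiness 0
J2: 9→20, due 17, tardiness 3
J3: 20→28, due 35, tardiness 0
J4: 28→40, due 53, tardiness 0
J5: 40→53, due 61, tardiness 0
J6: 53→59, due 45, tardiness 14
Sum = 0+3+0+0+0+14 = 17.

17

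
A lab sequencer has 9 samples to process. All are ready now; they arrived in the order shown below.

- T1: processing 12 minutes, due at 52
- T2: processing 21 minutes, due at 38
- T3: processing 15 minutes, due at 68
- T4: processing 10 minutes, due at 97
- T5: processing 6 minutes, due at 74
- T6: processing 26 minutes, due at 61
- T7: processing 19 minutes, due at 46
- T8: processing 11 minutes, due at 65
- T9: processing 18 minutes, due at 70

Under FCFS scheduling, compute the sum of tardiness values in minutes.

215

FIFO (arrival order): T1 T2 T3 T4 T5 T6 T7 T8 T9.
T1: 0→12, due 52, tardiness 0
T2: 12→33, due 38, tardiness 0
T3: 33→48, due 68, tardiness 0
T4: 48→58, due 97, tardiness 0
T5: 58→64, due 74, tardiness 0
T6: 64→90, due 61, tardiness 29
T7: 90→109, due 46, tardiness 63
T8: 109→120, due 65, tardiness 55
T9: 120→138, due 70, tardiness 68
Sum = 0+0+0+0+0+29+63+55+68 = 215.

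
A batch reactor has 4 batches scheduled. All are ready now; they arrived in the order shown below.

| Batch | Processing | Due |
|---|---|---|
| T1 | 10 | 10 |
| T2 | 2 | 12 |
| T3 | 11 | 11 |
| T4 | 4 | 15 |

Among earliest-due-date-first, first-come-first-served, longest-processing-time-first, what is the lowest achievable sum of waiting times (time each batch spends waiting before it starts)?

EDD (increasing due date): T1 T3 T2 T4.
T1: waits 0, runs 0→10
T3: waits 10, runs 10→21
T2: waits 21, runs 21→23
T4: waits 23, runs 23→27
Sum = 0+10+21+23 = 54.
FIFO (arrival order): T1 T2 T3 T4.
T1: waits 0, runs 0→10
T2: waits 10, runs 10→12
T3: waits 12, runs 12→23
T4: waits 23, runs 23→27
Sum = 0+10+12+23 = 45.
LPT (decreasing processing time): T3 T1 T4 T2.
T3: waits 0, runs 0→11
T1: waits 11, runs 11→21
T4: waits 21, runs 21→25
T2: waits 25, runs 25→27
Sum = 0+11+21+25 = 57.
EDD 54, FIFO 45, LPT 57 → minimum 45.

45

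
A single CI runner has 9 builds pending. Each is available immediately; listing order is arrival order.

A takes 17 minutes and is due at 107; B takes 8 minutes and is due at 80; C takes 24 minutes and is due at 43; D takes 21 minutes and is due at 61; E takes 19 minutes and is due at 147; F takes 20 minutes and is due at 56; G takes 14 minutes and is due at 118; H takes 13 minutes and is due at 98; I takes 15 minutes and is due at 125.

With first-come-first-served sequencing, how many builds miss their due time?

FIFO (arrival order): A B C D E F G H I.
A: 0→17, due 107, tardiness 0
B: 17→25, due 80, tardiness 0
C: 25→49, due 43, tardiness 6
D: 49→70, due 61, tardiness 9
E: 70→89, due 147, tardiness 0
F: 89→109, due 56, tardiness 53
G: 109→123, due 118, tardiness 5
H: 123→136, due 98, tardiness 38
I: 136→151, due 125, tardiness 26
Late builds: 6.

6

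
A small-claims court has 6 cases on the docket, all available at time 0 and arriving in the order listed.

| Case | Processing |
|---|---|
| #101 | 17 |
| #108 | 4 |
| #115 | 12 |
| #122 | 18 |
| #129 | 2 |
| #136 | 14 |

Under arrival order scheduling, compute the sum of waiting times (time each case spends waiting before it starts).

FIFO (arrival order): #101 #108 #115 #122 #129 #136.
#101: waits 0, runs 0→17
#108: waits 17, runs 17→21
#115: waits 21, runs 21→33
#122: waits 33, runs 33→51
#129: waits 51, runs 51→53
#136: waits 53, runs 53→67
Sum = 0+17+21+33+51+53 = 175.

175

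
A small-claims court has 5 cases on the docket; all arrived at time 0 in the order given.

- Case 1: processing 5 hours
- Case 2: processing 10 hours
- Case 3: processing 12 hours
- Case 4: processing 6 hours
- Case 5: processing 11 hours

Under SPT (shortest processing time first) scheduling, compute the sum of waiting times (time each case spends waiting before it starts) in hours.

69

SPT (increasing processing time): Case 1 Case 4 Case 2 Case 5 Case 3.
Case 1: waits 0, runs 0→5
Case 4: waits 5, runs 5→11
Case 2: waits 11, runs 11→21
Case 5: waits 21, runs 21→32
Case 3: waits 32, runs 32→44
Sum = 0+5+11+21+32 = 69.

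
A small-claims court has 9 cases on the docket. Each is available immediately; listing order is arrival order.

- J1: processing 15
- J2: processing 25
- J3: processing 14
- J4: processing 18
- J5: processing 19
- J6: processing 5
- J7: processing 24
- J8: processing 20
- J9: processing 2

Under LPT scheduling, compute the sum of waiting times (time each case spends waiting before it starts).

LPT (decreasing processing time): J2 J7 J8 J5 J4 J1 J3 J6 J9.
J2: waits 0, runs 0→25
J7: waits 25, runs 25→49
J8: waits 49, runs 49→69
J5: waits 69, runs 69→88
J4: waits 88, runs 88→106
J1: waits 106, runs 106→121
J3: waits 121, runs 121→135
J6: waits 135, runs 135→140
J9: waits 140, runs 140→142
Sum = 0+25+49+69+88+106+121+135+140 = 733.

733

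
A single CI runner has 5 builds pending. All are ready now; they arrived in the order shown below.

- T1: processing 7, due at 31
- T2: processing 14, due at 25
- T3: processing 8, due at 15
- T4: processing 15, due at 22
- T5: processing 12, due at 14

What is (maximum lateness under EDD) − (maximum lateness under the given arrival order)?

EDD (increasing due date): T5 T3 T4 T2 T1.
T5: 0→12, due 14, lateness -2
T3: 12→20, due 15, lateness 5
T4: 20→35, due 22, lateness 13
T2: 35→49, due 25, lateness 24
T1: 49→56, due 31, lateness 25
Maximum = 25.
FIFO (arrival order): T1 T2 T3 T4 T5.
T1: 0→7, due 31, lateness -24
T2: 7→21, due 25, lateness -4
T3: 21→29, due 15, lateness 14
T4: 29→44, due 22, lateness 22
T5: 44→56, due 14, lateness 42
Maximum = 42.
Difference = 25 − 42 = -17.

-17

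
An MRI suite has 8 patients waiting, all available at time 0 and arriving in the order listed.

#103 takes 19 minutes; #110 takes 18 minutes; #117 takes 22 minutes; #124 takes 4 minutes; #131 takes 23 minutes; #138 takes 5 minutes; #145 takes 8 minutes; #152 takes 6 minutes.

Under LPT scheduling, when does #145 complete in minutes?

90

LPT (decreasing processing time): #131 #117 #103 #110 #145 #152 #138 #124.
#131: 0→23
#117: 23→45
#103: 45→64
#110: 64→82
#145: 82→90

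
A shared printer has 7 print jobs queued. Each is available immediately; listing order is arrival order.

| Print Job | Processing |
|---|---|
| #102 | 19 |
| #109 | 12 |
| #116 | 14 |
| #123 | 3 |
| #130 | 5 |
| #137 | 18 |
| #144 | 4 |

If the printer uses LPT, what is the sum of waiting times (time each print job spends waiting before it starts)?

LPT (decreasing processing time): #102 #137 #116 #109 #130 #144 #123.
#102: waits 0, runs 0→19
#137: waits 19, runs 19→37
#116: waits 37, runs 37→51
#109: waits 51, runs 51→63
#130: waits 63, runs 63→68
#144: waits 68, runs 68→72
#123: waits 72, runs 72→75
Sum = 0+19+37+51+63+68+72 = 310.

310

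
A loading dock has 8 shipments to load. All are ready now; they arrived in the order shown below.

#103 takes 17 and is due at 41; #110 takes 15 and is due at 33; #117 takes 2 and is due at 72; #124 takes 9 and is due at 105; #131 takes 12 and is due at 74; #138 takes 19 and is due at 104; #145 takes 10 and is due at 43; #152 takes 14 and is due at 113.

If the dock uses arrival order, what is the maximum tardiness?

FIFO (arrival order): #103 #110 #117 #124 #131 #138 #145 #152.
#103: 0→17, due 41, tardiness 0
#110: 17→32, due 33, tardiness 0
#117: 32→34, due 72, tardiness 0
#124: 34→43, due 105, tardiness 0
#131: 43→55, due 74, tardiness 0
#138: 55→74, due 104, tardiness 0
#145: 74→84, due 43, tardiness 41
#152: 84→98, due 113, tardiness 0
Maximum = 41.

41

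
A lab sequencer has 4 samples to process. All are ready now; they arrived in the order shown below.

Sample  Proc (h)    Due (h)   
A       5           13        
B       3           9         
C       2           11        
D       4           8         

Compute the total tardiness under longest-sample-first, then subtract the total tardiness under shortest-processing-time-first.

LPT (decreasing processing time): A D B C.
A: 0→5, due 13, tardiness 0
D: 5→9, due 8, tardiness 1
B: 9→12, due 9, tardiness 3
C: 12→14, due 11, tardiness 3
Sum = 0+1+3+3 = 7.
SPT (increasing processing time): C B D A.
C: 0→2, due 11, tardiness 0
B: 2→5, due 9, tardiness 0
D: 5→9, due 8, tardiness 1
A: 9→14, due 13, tardiness 1
Sum = 0+0+1+1 = 2.
Difference = 7 − 2 = 5.

5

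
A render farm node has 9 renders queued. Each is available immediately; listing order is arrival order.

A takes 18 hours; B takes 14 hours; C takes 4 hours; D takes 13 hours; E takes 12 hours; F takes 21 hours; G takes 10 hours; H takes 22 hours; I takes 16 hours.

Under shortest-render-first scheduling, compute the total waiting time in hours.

400

SPT (increasing processing time): C G E D B I A F H.
C: waits 0, runs 0→4
G: waits 4, runs 4→14
E: waits 14, runs 14→26
D: waits 26, runs 26→39
B: waits 39, runs 39→53
I: waits 53, runs 53→69
A: waits 69, runs 69→87
F: waits 87, runs 87→108
H: waits 108, runs 108→130
Sum = 0+4+14+26+39+53+69+87+108 = 400.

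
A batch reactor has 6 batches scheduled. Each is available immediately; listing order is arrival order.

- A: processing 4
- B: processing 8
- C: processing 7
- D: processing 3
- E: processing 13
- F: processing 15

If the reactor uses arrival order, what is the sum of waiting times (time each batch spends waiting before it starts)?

FIFO (arrival order): A B C D E F.
A: waits 0, runs 0→4
B: waits 4, runs 4→12
C: waits 12, runs 12→19
D: waits 19, runs 19→22
E: waits 22, runs 22→35
F: waits 35, runs 35→50
Sum = 0+4+12+19+22+35 = 92.

92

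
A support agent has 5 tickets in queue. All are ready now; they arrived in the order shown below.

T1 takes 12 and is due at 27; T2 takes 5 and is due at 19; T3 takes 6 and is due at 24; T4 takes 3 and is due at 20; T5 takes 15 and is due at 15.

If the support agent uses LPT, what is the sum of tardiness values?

LPT (decreasing processing time): T5 T1 T3 T2 T4.
T5: 0→15, due 15, tardiness 0
T1: 15→27, due 27, tardiness 0
T3: 27→33, due 24, tardiness 9
T2: 33→38, due 19, tardiness 19
T4: 38→41, due 20, tardiness 21
Sum = 0+0+9+19+21 = 49.

49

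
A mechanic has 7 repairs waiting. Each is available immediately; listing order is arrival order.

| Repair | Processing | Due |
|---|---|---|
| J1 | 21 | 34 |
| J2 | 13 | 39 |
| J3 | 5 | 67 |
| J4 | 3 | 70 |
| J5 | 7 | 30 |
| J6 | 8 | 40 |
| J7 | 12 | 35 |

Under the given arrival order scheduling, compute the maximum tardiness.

34

FIFO (arrival order): J1 J2 J3 J4 J5 J6 J7.
J1: 0→21, due 34, tardiness 0
J2: 21→34, due 39, tardiness 0
J3: 34→39, due 67, tardiness 0
J4: 39→42, due 70, tardiness 0
J5: 42→49, due 30, tardiness 19
J6: 49→57, due 40, tardiness 17
J7: 57→69, due 35, tardiness 34
Maximum = 34.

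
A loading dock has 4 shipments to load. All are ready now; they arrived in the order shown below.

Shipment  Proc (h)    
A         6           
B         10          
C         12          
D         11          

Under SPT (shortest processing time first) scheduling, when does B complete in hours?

16

SPT (increasing processing time): A B D C.
A: 0→6
B: 6→16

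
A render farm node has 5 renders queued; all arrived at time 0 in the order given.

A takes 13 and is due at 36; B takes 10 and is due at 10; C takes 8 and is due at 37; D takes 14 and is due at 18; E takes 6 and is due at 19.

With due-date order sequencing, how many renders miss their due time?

4

EDD (increasing due date): B D E A C.
B: 0→10, due 10, tardiness 0
D: 10→24, due 18, tardiness 6
E: 24→30, due 19, tardiness 11
A: 30→43, due 36, tardiness 7
C: 43→51, due 37, tardiness 14
Late renders: 4.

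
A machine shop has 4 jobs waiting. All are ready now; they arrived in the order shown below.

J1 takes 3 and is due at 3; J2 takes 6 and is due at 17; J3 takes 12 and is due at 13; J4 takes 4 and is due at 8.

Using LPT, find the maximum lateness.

22

LPT (decreasing processing time): J3 J2 J4 J1.
J3: 0→12, due 13, lateness -1
J2: 12→18, due 17, lateness 1
J4: 18→22, due 8, lateness 14
J1: 22→25, due 3, lateness 22
Maximum = 22.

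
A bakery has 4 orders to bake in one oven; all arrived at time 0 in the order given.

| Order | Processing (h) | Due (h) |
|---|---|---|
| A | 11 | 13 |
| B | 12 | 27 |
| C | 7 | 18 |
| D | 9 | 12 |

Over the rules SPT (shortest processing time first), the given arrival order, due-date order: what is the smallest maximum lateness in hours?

12

SPT (increasing processing time): C D A B.
C: 0→7, due 18, lateness -11
D: 7→16, due 12, lateness 4
A: 16→27, due 13, lateness 14
B: 27→39, due 27, lateness 12
Maximum = 14.
FIFO (arrival order): A B C D.
A: 0→11, due 13, lateness -2
B: 11→23, due 27, lateness -4
C: 23→30, due 18, lateness 12
D: 30→39, due 12, lateness 27
Maximum = 27.
EDD (increasing due date): D A C B.
D: 0→9, due 12, lateness -3
A: 9→20, due 13, lateness 7
C: 20→27, due 18, lateness 9
B: 27→39, due 27, lateness 12
Maximum = 12.
SPT 14, FIFO 27, EDD 12 → minimum 12.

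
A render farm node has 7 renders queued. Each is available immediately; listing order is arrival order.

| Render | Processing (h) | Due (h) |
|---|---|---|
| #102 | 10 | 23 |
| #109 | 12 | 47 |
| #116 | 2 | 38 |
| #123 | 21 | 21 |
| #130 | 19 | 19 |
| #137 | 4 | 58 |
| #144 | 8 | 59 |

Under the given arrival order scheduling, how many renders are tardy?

4

FIFO (arrival order): #102 #109 #116 #123 #130 #137 #144.
#102: 0→10, due 23, tardiness 0
#109: 10→22, due 47, tardiness 0
#116: 22→24, due 38, tardiness 0
#123: 24→45, due 21, tardiness 24
#130: 45→64, due 19, tardiness 45
#137: 64→68, due 58, tardiness 10
#144: 68→76, due 59, tardiness 17
Late renders: 4.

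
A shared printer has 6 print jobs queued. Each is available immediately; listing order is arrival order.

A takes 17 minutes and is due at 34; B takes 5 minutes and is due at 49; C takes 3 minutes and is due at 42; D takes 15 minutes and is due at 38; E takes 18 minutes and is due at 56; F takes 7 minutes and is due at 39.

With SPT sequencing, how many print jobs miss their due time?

2

SPT (increasing processing time): C B F D A E.
C: 0→3, due 42, tardiness 0
B: 3→8, due 49, tardiness 0
F: 8→15, due 39, tardiness 0
D: 15→30, due 38, tardiness 0
A: 30→47, due 34, tardiness 13
E: 47→65, due 56, tardiness 9
Late print jobs: 2.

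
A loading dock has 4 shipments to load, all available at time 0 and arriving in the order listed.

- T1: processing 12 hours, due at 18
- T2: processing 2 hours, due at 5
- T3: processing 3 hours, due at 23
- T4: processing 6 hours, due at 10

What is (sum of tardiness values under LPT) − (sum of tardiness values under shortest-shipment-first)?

20

LPT (decreasing processing time): T1 T4 T3 T2.
T1: 0→12, due 18, tardiness 0
T4: 12→18, due 10, tardiness 8
T3: 18→21, due 23, tardiness 0
T2: 21→23, due 5, tardiness 18
Sum = 0+8+0+18 = 26.
SPT (increasing processing time): T2 T3 T4 T1.
T2: 0→2, due 5, tardiness 0
T3: 2→5, due 23, tardiness 0
T4: 5→11, due 10, tardiness 1
T1: 11→23, due 18, tardiness 5
Sum = 0+0+1+5 = 6.
Difference = 26 − 6 = 20.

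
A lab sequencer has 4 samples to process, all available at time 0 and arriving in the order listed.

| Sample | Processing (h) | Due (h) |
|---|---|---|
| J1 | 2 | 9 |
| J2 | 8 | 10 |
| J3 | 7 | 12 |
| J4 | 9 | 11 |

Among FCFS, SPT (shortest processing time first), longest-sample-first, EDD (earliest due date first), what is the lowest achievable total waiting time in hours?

28

FIFO (arrival order): J1 J2 J3 J4.
J1: waits 0, runs 0→2
J2: waits 2, runs 2→10
J3: waits 10, runs 10→17
J4: waits 17, runs 17→26
Sum = 0+2+10+17 = 29.
SPT (increasing processing time): J1 J3 J2 J4.
J1: waits 0, runs 0→2
J3: waits 2, runs 2→9
J2: waits 9, runs 9→17
J4: waits 17, runs 17→26
Sum = 0+2+9+17 = 28.
LPT (decreasing processing time): J4 J2 J3 J1.
J4: waits 0, runs 0→9
J2: waits 9, runs 9→17
J3: waits 17, runs 17→24
J1: waits 24, runs 24→26
Sum = 0+9+17+24 = 50.
EDD (increasing due date): J1 J2 J4 J3.
J1: waits 0, runs 0→2
J2: waits 2, runs 2→10
J4: waits 10, runs 10→19
J3: waits 19, runs 19→26
Sum = 0+2+10+19 = 31.
FIFO 29, SPT 28, LPT 50, EDD 31 → minimum 28.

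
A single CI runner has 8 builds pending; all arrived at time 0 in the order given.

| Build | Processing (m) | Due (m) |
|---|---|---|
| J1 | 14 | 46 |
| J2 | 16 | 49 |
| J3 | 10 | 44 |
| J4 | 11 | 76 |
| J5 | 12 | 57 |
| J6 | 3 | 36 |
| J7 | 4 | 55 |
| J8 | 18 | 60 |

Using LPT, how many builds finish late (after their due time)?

5

LPT (decreasing processing time): J8 J2 J1 J5 J4 J3 J7 J6.
J8: 0→18, due 60, tardiness 0
J2: 18→34, due 49, tardiness 0
J1: 34→48, due 46, tardiness 2
J5: 48→60, due 57, tardiness 3
J4: 60→71, due 76, tardiness 0
J3: 71→81, due 44, tardiness 37
J7: 81→85, due 55, tardiness 30
J6: 85→88, due 36, tardiness 52
Late builds: 5.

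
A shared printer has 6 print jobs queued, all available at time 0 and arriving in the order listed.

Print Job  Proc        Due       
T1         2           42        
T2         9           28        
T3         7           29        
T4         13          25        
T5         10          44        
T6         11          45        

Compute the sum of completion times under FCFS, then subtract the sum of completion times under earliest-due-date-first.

FIFO (arrival order): T1 T2 T3 T4 T5 T6.
T1: 0→2
T2: 2→11
T3: 11→18
T4: 18→31
T5: 31→41
T6: 41→52
Sum = 2+11+18+31+41+52 = 155.
EDD (increasing due date): T4 T2 T3 T1 T5 T6.
T4: 0→13
T2: 13→22
T3: 22→29
T1: 29→31
T5: 31→41
T6: 41→52
Sum = 13+22+29+31+41+52 = 188.
Difference = 155 − 188 = -33.

-33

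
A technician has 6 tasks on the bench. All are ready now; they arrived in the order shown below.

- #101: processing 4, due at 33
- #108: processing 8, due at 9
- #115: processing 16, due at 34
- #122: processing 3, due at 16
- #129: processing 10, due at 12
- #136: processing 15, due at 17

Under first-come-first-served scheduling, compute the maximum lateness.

39

FIFO (arrival order): #101 #108 #115 #122 #129 #136.
#101: 0→4, due 33, lateness -29
#108: 4→12, due 9, lateness 3
#115: 12→28, due 34, lateness -6
#122: 28→31, due 16, lateness 15
#129: 31→41, due 12, lateness 29
#136: 41→56, due 17, lateness 39
Maximum = 39.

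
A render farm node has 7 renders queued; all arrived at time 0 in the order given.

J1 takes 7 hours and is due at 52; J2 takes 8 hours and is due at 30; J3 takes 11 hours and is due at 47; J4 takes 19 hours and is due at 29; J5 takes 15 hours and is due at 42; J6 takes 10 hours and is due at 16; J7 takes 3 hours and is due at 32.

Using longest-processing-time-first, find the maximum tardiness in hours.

LPT (decreasing processing time): J4 J5 J3 J6 J2 J1 J7.
J4: 0→19, due 29, tardiness 0
J5: 19→34, due 42, tardiness 0
J3: 34→45, due 47, tardiness 0
J6: 45→55, due 16, tardiness 39
J2: 55→63, due 30, tardiness 33
J1: 63→70, due 52, tardiness 18
J7: 70→73, due 32, tardiness 41
Maximum = 41.

41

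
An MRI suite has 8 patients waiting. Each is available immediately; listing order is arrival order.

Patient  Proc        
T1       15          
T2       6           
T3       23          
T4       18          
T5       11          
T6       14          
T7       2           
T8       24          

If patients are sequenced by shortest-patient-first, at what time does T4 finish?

66

SPT (increasing processing time): T7 T2 T5 T6 T1 T4 T3 T8.
T7: 0→2
T2: 2→8
T5: 8→19
T6: 19→33
T1: 33→48
T4: 48→66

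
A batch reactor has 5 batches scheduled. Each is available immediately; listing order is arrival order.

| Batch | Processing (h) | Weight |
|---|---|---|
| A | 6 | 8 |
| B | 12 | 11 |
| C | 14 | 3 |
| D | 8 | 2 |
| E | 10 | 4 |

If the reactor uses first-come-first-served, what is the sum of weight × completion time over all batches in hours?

FIFO (arrival order): A B C D E.
A: finishes 6, weight 8, w·C = 48
B: finishes 18, weight 11, w·C = 198
C: finishes 32, weight 3, w·C = 96
D: finishes 40, weight 2, w·C = 80
E: finishes 50, weight 4, w·C = 200
Sum = 48+198+96+80+200 = 622.

622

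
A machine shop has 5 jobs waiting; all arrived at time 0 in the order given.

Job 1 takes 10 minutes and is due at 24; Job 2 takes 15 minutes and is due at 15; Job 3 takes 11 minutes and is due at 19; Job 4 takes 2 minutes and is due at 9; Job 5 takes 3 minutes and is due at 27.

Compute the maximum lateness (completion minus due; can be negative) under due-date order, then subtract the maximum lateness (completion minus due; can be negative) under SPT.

EDD (increasing due date): Job 4 Job 2 Job 3 Job 1 Job 5.
Job 4: 0→2, due 9, lateness -7
Job 2: 2→17, due 15, lateness 2
Job 3: 17→28, due 19, lateness 9
Job 1: 28→38, due 24, lateness 14
Job 5: 38→41, due 27, lateness 14
Maximum = 14.
SPT (increasing processing time): Job 4 Job 5 Job 1 Job 3 Job 2.
Job 4: 0→2, due 9, lateness -7
Job 5: 2→5, due 27, lateness -22
Job 1: 5→15, due 24, lateness -9
Job 3: 15→26, due 19, lateness 7
Job 2: 26→41, due 15, lateness 26
Maximum = 26.
Difference = 14 − 26 = -12.

-12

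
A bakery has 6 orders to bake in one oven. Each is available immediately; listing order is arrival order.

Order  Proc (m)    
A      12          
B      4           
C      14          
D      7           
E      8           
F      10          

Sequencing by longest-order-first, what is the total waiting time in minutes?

LPT (decreasing processing time): C A F E D B.
C: waits 0, runs 0→14
A: waits 14, runs 14→26
F: waits 26, runs 26→36
E: waits 36, runs 36→44
D: waits 44, runs 44→51
B: waits 51, runs 51→55
Sum = 0+14+26+36+44+51 = 171.

171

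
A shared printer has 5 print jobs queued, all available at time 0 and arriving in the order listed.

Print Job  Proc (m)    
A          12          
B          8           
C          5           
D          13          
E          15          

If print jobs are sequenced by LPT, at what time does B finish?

48

LPT (decreasing processing time): E D A B C.
E: 0→15
D: 15→28
A: 28→40
B: 40→48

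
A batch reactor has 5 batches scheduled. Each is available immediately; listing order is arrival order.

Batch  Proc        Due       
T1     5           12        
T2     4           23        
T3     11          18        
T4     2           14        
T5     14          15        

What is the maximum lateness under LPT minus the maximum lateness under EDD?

8

LPT (decreasing processing time): T5 T3 T1 T2 T4.
T5: 0→14, due 15, lateness -1
T3: 14→25, due 18, lateness 7
T1: 25→30, due 12, lateness 18
T2: 30→34, due 23, lateness 11
T4: 34→36, due 14, lateness 22
Maximum = 22.
EDD (increasing due date): T1 T4 T5 T3 T2.
T1: 0→5, due 12, lateness -7
T4: 5→7, due 14, lateness -7
T5: 7→21, due 15, lateness 6
T3: 21→32, due 18, lateness 14
T2: 32→36, due 23, lateness 13
Maximum = 14.
Difference = 22 − 14 = 8.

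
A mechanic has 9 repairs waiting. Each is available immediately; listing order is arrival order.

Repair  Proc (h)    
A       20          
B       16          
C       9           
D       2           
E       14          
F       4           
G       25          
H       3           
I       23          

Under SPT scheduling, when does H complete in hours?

5

SPT (increasing processing time): D H F C E B A I G.
D: 0→2
H: 2→5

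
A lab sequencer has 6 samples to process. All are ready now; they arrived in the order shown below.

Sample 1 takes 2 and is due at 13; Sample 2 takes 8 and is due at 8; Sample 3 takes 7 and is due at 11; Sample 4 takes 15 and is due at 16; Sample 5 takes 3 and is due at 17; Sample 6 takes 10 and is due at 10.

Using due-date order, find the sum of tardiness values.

90

EDD (increasing due date): Sample 2 Sample 6 Sample 3 Sample 1 Sample 4 Sample 5.
Sample 2: 0→8, due 8, tardiness 0
Sample 6: 8→18, due 10, tardiness 8
Sample 3: 18→25, due 11, tardiness 14
Sample 1: 25→27, due 13, tardiness 14
Sample 4: 27→42, due 16, tardiness 26
Sample 5: 42→45, due 17, tardiness 28
Sum = 0+8+14+14+26+28 = 90.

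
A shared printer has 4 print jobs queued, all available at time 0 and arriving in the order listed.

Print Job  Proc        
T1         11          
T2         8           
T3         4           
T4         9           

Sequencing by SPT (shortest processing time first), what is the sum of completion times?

69

SPT (increasing processing time): T3 T2 T4 T1.
T3: 0→4
T2: 4→12
T4: 12→21
T1: 21→32
Sum = 4+12+21+32 = 69.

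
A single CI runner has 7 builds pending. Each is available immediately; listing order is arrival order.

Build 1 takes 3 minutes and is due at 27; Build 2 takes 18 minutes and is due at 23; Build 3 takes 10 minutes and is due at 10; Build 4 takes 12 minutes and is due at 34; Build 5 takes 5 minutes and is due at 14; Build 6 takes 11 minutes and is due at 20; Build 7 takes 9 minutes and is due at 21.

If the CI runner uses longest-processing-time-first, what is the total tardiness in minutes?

LPT (decreasing processing time): Build 2 Build 4 Build 6 Build 3 Build 7 Build 5 Build 1.
Build 2: 0→18, due 23, tardiness 0
Build 4: 18→30, due 34, tardiness 0
Build 6: 30→41, due 20, tardiness 21
Build 3: 41→51, due 10, tardiness 41
Build 7: 51→60, due 21, tardiness 39
Build 5: 60→65, due 14, tardiness 51
Build 1: 65→68, due 27, tardiness 41
Sum = 0+0+21+41+39+51+41 = 193.

193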